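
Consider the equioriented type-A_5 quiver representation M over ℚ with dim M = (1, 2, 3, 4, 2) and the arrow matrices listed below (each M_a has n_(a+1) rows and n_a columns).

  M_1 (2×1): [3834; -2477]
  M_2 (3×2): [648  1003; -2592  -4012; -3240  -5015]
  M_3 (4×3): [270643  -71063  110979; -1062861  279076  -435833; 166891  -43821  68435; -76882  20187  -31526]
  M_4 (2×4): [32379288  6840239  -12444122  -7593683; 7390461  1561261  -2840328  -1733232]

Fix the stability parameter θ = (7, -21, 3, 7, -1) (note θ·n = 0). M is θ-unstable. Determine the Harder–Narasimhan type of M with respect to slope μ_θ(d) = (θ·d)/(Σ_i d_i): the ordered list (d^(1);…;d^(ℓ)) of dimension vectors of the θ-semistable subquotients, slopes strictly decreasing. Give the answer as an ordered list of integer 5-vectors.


Barcode: M ≅ I[1,3], I[2,2], I[3,5]^2, I[4,4]^2. HN layers by μ_θ (4 steps, strictly decreasing):
  μ^(1)=7; μ^(2)=3; μ^(3)=-7; μ^(4)=-21

((0, 0, 0, 2, 0); (0, 0, 3, 2, 2); (1, 1, 0, 0, 0); (0, 1, 0, 0, 0))


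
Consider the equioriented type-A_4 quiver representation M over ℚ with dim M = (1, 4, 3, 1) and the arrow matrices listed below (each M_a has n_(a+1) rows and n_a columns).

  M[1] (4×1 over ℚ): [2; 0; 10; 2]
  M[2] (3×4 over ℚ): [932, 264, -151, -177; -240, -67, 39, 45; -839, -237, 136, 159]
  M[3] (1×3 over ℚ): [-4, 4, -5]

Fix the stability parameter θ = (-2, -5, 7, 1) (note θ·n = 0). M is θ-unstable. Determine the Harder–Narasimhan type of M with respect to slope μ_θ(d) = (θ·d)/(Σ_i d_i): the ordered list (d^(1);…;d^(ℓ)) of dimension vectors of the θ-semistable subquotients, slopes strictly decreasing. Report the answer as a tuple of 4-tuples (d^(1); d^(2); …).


Interval decomposition of M: I[1,2], I[2,3]^2, I[2,4].
HN type (ℓ=4): μ^(1)=7; μ^(2)=4; μ^(3)=-7/2; μ^(4)=-5

((0, 0, 2, 0); (0, 0, 1, 1); (1, 1, 0, 0); (0, 3, 0, 0))


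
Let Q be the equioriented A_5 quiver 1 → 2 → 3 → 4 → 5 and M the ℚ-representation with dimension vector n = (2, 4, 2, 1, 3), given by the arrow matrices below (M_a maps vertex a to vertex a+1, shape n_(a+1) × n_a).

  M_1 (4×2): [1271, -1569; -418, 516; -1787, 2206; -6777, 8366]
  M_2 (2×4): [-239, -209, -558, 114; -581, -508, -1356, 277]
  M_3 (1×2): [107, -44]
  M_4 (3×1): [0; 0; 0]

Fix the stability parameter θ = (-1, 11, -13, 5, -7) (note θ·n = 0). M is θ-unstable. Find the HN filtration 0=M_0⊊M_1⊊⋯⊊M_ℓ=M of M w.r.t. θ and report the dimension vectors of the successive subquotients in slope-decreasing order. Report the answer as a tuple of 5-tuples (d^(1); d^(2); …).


Barcode: M ≅ I[1,3], I[1,4], I[2,2]^2, I[5,5]^3. HN layers by μ_θ (4 steps, strictly decreasing):
  μ^(1)=11; μ^(2)=5; μ^(3)=-1; μ^(4)=-7

((0, 2, 0, 0, 0); (0, 0, 0, 1, 0); (2, 2, 2, 0, 0); (0, 0, 0, 0, 3))


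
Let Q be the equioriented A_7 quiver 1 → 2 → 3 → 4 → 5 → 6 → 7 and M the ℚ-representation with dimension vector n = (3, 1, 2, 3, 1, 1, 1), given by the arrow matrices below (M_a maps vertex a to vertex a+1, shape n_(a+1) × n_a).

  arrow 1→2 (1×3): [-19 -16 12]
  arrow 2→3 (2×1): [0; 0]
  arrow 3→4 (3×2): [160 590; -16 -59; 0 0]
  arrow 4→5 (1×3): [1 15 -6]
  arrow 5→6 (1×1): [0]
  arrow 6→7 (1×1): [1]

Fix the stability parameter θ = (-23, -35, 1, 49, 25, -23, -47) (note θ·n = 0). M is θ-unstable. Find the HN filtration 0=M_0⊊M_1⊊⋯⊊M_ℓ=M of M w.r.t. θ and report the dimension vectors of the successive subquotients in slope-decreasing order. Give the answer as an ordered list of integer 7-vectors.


Interval decomposition of M: I[1,1]^2, I[1,2], I[3,3], I[3,5], I[4,4]^2, I[6,7].
HN type (ℓ=6): μ^(1)=49; μ^(2)=37; μ^(3)=1; μ^(4)=-23; μ^(5)=-29; μ^(6)=-35

((0, 0, 0, 2, 0, 0, 0); (0, 0, 0, 1, 1, 0, 0); (0, 0, 2, 0, 0, 0, 0); (2, 0, 0, 0, 0, 0, 0); (1, 1, 0, 0, 0, 0, 0); (0, 0, 0, 0, 0, 1, 1))


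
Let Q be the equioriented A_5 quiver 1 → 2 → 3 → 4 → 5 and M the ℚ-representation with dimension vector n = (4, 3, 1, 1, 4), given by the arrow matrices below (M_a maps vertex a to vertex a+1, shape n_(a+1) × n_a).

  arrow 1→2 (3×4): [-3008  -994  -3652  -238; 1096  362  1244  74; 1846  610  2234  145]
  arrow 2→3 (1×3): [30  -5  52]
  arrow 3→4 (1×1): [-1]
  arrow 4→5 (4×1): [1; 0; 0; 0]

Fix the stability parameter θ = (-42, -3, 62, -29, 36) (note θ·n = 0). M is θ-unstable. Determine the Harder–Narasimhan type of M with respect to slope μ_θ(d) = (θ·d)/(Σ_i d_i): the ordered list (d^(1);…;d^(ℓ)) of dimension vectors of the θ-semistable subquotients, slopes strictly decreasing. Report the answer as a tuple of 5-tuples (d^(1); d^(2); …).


Via rank(M_{q-1}∘⋯∘M_p): M ≅ I[1,1]^2, I[1,2], I[1,5], I[2,2], I[5,5]^3.
μ_θ-semistable layers: μ^(1)=36; μ^(2)=33/2; μ^(3)=-3; μ^(4)=-42

((0, 0, 0, 0, 4); (0, 0, 1, 1, 0); (0, 3, 0, 0, 0); (4, 0, 0, 0, 0))


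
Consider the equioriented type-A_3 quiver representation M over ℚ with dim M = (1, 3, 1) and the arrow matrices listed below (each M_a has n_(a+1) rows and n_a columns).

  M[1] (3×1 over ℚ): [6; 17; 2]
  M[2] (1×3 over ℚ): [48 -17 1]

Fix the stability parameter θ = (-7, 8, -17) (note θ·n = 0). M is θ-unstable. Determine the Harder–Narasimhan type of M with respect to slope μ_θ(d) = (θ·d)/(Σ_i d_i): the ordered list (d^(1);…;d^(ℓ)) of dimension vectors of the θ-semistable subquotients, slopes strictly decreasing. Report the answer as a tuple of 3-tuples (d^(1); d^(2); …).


Via rank(M_{q-1}∘⋯∘M_p): M ≅ I[1,3], I[2,2]^2.
μ_θ-semistable layers: μ^(1)=8; μ^(2)=-9/2; μ^(3)=-7

((0, 2, 0); (0, 1, 1); (1, 0, 0))


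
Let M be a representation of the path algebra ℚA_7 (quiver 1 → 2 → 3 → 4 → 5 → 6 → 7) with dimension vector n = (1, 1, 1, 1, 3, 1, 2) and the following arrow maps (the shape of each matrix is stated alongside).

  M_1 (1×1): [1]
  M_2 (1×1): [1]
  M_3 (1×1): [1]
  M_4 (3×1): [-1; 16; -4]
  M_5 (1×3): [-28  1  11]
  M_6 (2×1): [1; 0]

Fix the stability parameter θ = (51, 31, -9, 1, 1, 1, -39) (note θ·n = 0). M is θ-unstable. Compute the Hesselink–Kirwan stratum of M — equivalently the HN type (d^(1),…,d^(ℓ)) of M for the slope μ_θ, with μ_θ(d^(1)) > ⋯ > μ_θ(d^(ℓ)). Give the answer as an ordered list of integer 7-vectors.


Interval decomposition of M: I[1,5], I[5,5], I[5,7], I[7,7].
HN type (ℓ=4): μ^(1)=15; μ^(2)=1; μ^(3)=-37/3; μ^(4)=-39

((1, 1, 1, 1, 1, 0, 0); (0, 0, 0, 0, 1, 0, 0); (0, 0, 0, 0, 1, 1, 1); (0, 0, 0, 0, 0, 0, 1))


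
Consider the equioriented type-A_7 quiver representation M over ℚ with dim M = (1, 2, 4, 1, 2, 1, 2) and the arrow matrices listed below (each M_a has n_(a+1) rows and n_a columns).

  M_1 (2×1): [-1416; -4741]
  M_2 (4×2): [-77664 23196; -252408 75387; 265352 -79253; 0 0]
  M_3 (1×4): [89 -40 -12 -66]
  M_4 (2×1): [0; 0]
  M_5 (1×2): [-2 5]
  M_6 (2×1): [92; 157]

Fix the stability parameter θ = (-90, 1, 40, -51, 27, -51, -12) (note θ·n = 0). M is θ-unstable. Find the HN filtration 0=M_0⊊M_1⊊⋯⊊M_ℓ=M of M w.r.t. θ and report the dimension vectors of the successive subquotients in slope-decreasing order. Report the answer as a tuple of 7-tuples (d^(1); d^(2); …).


Via rank(M_{q-1}∘⋯∘M_p): M ≅ I[1,3], I[2,2], I[3,3]^2, I[3,4], I[5,5], I[5,7], I[7,7].
μ_θ-semistable layers: μ^(1)=40; μ^(2)=27; μ^(3)=1; μ^(4)=-11/2; μ^(5)=-12; μ^(6)=-90

((0, 0, 3, 0, 0, 0, 0); (0, 0, 0, 0, 1, 0, 0); (0, 2, 0, 0, 0, 0, 0); (0, 0, 1, 1, 0, 0, 0); (0, 0, 0, 0, 1, 1, 2); (1, 0, 0, 0, 0, 0, 0))


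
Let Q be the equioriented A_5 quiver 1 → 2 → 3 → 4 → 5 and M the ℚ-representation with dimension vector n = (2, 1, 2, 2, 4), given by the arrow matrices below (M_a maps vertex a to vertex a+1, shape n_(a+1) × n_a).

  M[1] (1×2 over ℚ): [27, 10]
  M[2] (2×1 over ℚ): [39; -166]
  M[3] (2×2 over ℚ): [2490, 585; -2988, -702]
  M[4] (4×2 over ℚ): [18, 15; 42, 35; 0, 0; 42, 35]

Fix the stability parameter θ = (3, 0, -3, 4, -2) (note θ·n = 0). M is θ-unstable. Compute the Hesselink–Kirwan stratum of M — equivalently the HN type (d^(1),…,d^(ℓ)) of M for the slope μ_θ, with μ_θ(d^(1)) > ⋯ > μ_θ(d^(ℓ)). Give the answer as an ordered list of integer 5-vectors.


Interval decomposition of M: I[1,1], I[1,3], I[3,4], I[4,5], I[5,5]^3.
HN type (ℓ=6): μ^(1)=4; μ^(2)=3; μ^(3)=1; μ^(4)=0; μ^(5)=-2; μ^(6)=-3

((0, 0, 0, 1, 0); (1, 0, 0, 0, 0); (0, 0, 0, 1, 1); (1, 1, 1, 0, 0); (0, 0, 0, 0, 3); (0, 0, 1, 0, 0))


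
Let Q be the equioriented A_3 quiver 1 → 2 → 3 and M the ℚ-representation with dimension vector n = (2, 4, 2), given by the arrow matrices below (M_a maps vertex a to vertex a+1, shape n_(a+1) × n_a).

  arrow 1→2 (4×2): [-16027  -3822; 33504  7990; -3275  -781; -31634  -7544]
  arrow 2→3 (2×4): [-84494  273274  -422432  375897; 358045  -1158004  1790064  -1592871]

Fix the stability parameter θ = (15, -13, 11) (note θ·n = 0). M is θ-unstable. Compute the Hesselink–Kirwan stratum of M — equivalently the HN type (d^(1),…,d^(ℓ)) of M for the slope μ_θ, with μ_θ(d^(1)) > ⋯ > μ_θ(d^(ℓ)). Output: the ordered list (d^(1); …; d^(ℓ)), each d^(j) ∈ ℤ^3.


Via rank(M_{q-1}∘⋯∘M_p): M ≅ I[1,3]^2, I[2,2]^2.
μ_θ-semistable layers: μ^(1)=11; μ^(2)=1; μ^(3)=-13

((0, 0, 2); (2, 2, 0); (0, 2, 0))


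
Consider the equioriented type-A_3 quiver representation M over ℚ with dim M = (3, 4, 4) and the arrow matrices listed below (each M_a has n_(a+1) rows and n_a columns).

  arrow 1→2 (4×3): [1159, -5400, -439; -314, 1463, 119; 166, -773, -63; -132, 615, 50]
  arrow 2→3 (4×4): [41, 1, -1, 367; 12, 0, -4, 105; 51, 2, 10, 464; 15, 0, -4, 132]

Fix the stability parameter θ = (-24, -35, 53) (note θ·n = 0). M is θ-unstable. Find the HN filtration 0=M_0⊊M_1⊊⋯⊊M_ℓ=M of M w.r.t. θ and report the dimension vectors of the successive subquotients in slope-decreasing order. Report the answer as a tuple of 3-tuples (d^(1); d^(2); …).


Barcode: M ≅ I[1,3]^3, I[2,2], I[3,3]. HN layers by μ_θ (3 steps, strictly decreasing):
  μ^(1)=53; μ^(2)=-59/2; μ^(3)=-35

((0, 0, 4); (3, 3, 0); (0, 1, 0))


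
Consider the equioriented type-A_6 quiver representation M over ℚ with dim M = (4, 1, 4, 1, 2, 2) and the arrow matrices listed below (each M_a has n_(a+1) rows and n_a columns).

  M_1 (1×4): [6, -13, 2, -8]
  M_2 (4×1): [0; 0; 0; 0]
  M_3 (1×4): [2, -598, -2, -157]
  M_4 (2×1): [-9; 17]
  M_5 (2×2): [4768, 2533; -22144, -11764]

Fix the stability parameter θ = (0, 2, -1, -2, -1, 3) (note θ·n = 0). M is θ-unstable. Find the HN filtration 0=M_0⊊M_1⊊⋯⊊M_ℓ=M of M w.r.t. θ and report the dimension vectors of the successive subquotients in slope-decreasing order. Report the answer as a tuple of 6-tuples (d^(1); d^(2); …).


Interval decomposition of M: I[1,1]^3, I[1,2], I[3,3]^3, I[3,6], I[5,5], I[6,6].
HN type (ℓ=5): μ^(1)=3; μ^(2)=2; μ^(3)=0; μ^(4)=-1; μ^(5)=-3/2

((0, 0, 0, 0, 0, 2); (0, 1, 0, 0, 0, 0); (4, 0, 0, 0, 0, 0); (0, 0, 3, 0, 2, 0); (0, 0, 1, 1, 0, 0))


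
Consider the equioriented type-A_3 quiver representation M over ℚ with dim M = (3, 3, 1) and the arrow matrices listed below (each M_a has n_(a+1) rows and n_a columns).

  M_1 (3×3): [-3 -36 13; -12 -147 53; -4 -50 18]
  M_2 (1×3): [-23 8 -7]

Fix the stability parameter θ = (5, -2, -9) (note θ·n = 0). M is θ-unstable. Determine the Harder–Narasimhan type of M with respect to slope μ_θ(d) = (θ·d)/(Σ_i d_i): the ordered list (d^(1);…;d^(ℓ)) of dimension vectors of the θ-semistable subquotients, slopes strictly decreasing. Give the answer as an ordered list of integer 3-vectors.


Barcode: M ≅ I[1,1], I[1,2], I[1,3], I[2,2]. HN layers by μ_θ (3 steps, strictly decreasing):
  μ^(1)=5; μ^(2)=3/2; μ^(3)=-2

((1, 0, 0); (1, 1, 0); (1, 2, 1))


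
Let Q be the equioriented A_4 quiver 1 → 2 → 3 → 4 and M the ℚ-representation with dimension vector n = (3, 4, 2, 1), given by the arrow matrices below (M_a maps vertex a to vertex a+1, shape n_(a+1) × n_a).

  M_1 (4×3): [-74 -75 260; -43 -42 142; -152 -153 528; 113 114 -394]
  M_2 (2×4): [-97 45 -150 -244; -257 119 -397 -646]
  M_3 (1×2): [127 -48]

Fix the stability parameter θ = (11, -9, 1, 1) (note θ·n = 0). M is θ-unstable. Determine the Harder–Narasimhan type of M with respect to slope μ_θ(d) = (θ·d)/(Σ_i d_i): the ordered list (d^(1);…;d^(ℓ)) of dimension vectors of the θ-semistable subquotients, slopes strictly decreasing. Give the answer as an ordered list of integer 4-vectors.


Barcode: M ≅ I[1,1], I[1,3], I[1,4], I[2,2]^2. HN layers by μ_θ (3 steps, strictly decreasing):
  μ^(1)=11; μ^(2)=1; μ^(3)=-9

((1, 0, 0, 0); (2, 2, 2, 1); (0, 2, 0, 0))


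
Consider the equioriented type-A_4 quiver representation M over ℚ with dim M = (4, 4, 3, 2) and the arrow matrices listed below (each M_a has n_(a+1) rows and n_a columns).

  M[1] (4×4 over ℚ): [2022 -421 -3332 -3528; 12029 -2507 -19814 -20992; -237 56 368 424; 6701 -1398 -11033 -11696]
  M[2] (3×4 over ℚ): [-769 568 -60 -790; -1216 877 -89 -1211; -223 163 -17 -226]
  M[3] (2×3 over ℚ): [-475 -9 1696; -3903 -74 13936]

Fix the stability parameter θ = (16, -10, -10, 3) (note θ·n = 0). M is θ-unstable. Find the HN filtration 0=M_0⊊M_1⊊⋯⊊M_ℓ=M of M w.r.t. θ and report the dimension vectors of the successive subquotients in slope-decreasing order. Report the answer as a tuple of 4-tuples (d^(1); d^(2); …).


Barcode: M ≅ I[1,1], I[1,2], I[1,4]^2, I[2,3]. HN layers by μ_θ (4 steps, strictly decreasing):
  μ^(1)=16; μ^(2)=3; μ^(3)=-4/3; μ^(4)=-10

((1, 0, 0, 0); (1, 1, 0, 2); (2, 2, 2, 0); (0, 1, 1, 0))


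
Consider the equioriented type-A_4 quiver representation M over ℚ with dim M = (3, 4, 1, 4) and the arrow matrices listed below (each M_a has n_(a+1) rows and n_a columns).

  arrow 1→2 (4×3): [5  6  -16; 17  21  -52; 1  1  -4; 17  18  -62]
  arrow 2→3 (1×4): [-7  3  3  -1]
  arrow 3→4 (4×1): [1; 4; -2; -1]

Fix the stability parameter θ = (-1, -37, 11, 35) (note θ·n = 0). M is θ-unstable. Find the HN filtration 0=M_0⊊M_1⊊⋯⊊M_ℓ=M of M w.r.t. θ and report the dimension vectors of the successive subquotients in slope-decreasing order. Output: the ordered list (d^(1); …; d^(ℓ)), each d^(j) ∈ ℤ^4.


Via rank(M_{q-1}∘⋯∘M_p): M ≅ I[1,2]^2, I[1,4], I[2,2], I[4,4]^3.
μ_θ-semistable layers: μ^(1)=35; μ^(2)=11; μ^(3)=-19; μ^(4)=-37

((0, 0, 0, 4); (0, 0, 1, 0); (3, 3, 0, 0); (0, 1, 0, 0))


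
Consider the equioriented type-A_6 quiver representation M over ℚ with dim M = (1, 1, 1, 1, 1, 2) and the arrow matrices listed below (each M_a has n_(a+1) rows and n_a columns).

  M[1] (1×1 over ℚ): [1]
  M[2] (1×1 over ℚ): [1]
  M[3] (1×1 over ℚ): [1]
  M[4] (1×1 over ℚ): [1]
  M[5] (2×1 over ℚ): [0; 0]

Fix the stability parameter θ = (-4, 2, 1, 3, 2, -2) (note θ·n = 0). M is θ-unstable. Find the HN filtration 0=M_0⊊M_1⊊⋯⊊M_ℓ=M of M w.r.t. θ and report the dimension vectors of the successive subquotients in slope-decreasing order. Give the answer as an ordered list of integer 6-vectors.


Via rank(M_{q-1}∘⋯∘M_p): M ≅ I[1,5], I[6,6]^2.
μ_θ-semistable layers: μ^(1)=5/2; μ^(2)=3/2; μ^(3)=-2; μ^(4)=-4

((0, 0, 0, 1, 1, 0); (0, 1, 1, 0, 0, 0); (0, 0, 0, 0, 0, 2); (1, 0, 0, 0, 0, 0))


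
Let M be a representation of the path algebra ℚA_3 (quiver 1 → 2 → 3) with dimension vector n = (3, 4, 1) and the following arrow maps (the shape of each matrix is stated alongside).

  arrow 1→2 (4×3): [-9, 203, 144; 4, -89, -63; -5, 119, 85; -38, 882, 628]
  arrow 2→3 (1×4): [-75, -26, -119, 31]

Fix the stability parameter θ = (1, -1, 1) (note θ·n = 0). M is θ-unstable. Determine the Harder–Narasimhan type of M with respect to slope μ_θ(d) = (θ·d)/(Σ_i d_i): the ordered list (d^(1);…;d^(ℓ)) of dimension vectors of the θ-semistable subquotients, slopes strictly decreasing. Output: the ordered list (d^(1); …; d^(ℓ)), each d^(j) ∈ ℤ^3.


Via rank(M_{q-1}∘⋯∘M_p): M ≅ I[1,2]^2, I[1,3], I[2,2].
μ_θ-semistable layers: μ^(1)=1; μ^(2)=0; μ^(3)=-1

((0, 0, 1); (3, 3, 0); (0, 1, 0))


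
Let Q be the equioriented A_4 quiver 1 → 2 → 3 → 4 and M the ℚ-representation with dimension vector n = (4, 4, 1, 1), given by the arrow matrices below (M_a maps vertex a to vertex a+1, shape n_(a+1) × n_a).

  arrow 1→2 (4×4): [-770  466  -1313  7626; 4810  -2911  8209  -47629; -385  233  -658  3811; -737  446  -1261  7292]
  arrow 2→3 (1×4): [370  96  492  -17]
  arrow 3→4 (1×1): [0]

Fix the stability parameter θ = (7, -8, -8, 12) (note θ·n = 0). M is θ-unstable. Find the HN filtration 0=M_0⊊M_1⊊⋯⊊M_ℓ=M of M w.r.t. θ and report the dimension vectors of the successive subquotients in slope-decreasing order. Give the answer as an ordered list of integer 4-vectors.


Interval decomposition of M: I[1,2]^3, I[1,3], I[4,4].
HN type (ℓ=3): μ^(1)=12; μ^(2)=-1/2; μ^(3)=-3

((0, 0, 0, 1); (3, 3, 0, 0); (1, 1, 1, 0))


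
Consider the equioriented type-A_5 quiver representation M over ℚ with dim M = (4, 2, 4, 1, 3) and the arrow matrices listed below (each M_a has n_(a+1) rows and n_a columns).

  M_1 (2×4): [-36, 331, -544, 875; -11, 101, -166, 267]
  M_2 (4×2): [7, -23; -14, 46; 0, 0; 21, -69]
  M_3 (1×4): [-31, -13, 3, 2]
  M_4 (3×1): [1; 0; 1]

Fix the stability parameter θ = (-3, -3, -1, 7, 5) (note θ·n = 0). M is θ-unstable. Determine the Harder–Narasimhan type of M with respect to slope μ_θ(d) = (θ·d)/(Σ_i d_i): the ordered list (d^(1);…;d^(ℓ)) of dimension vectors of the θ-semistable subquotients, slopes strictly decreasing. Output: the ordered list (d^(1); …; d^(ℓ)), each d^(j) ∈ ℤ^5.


Via rank(M_{q-1}∘⋯∘M_p): M ≅ I[1,1]^2, I[1,2], I[1,5], I[3,3]^3, I[5,5]^2.
μ_θ-semistable layers: μ^(1)=6; μ^(2)=5; μ^(3)=-1; μ^(4)=-3

((0, 0, 0, 1, 1); (0, 0, 0, 0, 2); (0, 0, 4, 0, 0); (4, 2, 0, 0, 0))


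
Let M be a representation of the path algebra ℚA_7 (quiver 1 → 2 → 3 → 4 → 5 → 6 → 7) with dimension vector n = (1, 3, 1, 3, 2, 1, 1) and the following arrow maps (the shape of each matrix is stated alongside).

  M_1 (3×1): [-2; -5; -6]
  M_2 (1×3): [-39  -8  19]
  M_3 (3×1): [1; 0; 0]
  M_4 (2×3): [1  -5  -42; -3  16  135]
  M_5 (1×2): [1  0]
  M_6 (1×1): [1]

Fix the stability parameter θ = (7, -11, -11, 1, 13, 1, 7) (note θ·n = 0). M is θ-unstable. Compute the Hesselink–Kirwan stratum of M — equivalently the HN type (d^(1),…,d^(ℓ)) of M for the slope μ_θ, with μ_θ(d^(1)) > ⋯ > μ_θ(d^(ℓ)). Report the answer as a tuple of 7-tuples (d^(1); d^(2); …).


Barcode: M ≅ I[1,7], I[2,2]^2, I[4,4], I[4,5]. HN layers by μ_θ (5 steps, strictly decreasing):
  μ^(1)=13; μ^(2)=7; μ^(3)=1; μ^(4)=-5; μ^(5)=-11

((0, 0, 0, 0, 1, 0, 0); (0, 0, 0, 0, 1, 1, 1); (0, 0, 0, 3, 0, 0, 0); (1, 1, 1, 0, 0, 0, 0); (0, 2, 0, 0, 0, 0, 0))


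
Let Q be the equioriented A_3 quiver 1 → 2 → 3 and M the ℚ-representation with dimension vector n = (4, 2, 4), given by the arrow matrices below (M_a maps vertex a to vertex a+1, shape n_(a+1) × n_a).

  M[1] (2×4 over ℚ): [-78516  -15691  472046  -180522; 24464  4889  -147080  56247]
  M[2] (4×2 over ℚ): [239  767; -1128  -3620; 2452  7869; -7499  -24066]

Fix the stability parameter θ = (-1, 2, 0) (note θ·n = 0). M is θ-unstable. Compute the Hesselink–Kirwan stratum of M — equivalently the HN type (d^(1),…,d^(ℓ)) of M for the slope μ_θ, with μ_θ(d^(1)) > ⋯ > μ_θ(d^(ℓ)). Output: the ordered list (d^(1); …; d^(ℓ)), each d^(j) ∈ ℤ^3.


Via rank(M_{q-1}∘⋯∘M_p): M ≅ I[1,1]^2, I[1,3]^2, I[3,3]^2.
μ_θ-semistable layers: μ^(1)=1; μ^(2)=0; μ^(3)=-1

((0, 2, 2); (0, 0, 2); (4, 0, 0))


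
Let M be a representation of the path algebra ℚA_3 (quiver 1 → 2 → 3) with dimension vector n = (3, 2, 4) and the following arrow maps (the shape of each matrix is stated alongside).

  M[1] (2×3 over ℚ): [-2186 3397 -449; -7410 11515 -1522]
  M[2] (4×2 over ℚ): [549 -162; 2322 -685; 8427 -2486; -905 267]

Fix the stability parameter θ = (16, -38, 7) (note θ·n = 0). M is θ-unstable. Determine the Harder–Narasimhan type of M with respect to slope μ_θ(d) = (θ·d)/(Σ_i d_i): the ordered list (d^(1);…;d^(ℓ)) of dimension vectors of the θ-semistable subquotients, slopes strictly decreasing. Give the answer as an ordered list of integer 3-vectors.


Barcode: M ≅ I[1,1], I[1,3]^2, I[3,3]^2. HN layers by μ_θ (3 steps, strictly decreasing):
  μ^(1)=16; μ^(2)=7; μ^(3)=-11

((1, 0, 0); (0, 0, 4); (2, 2, 0))


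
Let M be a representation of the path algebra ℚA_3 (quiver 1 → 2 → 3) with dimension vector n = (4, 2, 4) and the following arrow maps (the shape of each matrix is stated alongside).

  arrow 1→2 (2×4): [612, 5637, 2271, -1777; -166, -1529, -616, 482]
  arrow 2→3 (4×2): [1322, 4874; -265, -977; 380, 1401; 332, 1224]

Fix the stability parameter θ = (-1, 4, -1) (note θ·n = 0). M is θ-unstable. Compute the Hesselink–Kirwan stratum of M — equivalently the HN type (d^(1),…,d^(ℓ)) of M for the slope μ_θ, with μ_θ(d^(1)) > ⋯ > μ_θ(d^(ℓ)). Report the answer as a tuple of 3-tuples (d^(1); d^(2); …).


Via rank(M_{q-1}∘⋯∘M_p): M ≅ I[1,1]^2, I[1,3]^2, I[3,3]^2.
μ_θ-semistable layers: μ^(1)=3/2; μ^(2)=-1

((0, 2, 2); (4, 0, 2))


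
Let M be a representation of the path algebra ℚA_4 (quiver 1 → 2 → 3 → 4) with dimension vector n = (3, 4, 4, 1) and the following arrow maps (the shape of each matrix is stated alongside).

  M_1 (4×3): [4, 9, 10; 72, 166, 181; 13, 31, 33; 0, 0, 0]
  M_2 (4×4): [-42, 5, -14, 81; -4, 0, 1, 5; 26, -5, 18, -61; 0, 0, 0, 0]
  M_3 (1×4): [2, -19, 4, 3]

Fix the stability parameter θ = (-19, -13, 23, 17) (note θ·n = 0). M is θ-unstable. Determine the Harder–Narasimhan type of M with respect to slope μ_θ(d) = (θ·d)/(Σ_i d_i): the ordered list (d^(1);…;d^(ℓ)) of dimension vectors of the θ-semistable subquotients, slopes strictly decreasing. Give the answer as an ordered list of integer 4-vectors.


Interval decomposition of M: I[1,2], I[1,3], I[1,4], I[2,2], I[3,3]^2.
HN type (ℓ=4): μ^(1)=23; μ^(2)=20; μ^(3)=-13; μ^(4)=-19

((0, 0, 3, 0); (0, 0, 1, 1); (0, 4, 0, 0); (3, 0, 0, 0))


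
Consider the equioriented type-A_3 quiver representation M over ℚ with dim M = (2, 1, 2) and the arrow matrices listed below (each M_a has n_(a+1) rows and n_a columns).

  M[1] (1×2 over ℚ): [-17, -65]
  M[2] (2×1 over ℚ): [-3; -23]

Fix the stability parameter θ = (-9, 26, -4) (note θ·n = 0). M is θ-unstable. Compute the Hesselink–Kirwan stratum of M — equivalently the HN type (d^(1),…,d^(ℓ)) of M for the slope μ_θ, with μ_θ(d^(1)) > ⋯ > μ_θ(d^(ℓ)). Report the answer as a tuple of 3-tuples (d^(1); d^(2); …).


Barcode: M ≅ I[1,1], I[1,3], I[3,3]. HN layers by μ_θ (3 steps, strictly decreasing):
  μ^(1)=11; μ^(2)=-4; μ^(3)=-9

((0, 1, 1); (0, 0, 1); (2, 0, 0))


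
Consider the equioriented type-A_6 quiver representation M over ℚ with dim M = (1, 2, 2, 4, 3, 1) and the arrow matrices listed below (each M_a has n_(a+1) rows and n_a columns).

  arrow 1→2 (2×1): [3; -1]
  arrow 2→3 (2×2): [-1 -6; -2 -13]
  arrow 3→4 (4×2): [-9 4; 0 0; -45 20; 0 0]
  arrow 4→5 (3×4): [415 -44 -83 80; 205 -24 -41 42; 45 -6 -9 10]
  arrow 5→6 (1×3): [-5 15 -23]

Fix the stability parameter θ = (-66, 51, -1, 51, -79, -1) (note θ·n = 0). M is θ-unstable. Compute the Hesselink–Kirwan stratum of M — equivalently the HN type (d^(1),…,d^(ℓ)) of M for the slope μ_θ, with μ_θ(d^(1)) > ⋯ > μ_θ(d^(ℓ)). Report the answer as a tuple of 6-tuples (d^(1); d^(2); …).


Via rank(M_{q-1}∘⋯∘M_p): M ≅ I[1,4], I[2,3], I[4,5]^2, I[4,6].
μ_θ-semistable layers: μ^(1)=51; μ^(2)=25; μ^(3)=-1; μ^(4)=-14; μ^(5)=-66

((0, 0, 0, 1, 0, 0); (0, 2, 2, 0, 0, 0); (0, 0, 0, 0, 0, 1); (0, 0, 0, 3, 3, 0); (1, 0, 0, 0, 0, 0))


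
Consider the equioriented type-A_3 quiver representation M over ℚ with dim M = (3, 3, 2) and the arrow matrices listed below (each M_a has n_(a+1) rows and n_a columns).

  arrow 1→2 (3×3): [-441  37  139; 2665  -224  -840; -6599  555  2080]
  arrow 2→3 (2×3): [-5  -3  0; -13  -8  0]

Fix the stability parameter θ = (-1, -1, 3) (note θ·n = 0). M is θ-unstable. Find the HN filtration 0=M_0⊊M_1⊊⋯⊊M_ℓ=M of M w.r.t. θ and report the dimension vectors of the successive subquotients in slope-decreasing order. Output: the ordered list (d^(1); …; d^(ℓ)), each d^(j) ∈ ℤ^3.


Via rank(M_{q-1}∘⋯∘M_p): M ≅ I[1,2], I[1,3]^2.
μ_θ-semistable layers: μ^(1)=3; μ^(2)=-1

((0, 0, 2); (3, 3, 0))


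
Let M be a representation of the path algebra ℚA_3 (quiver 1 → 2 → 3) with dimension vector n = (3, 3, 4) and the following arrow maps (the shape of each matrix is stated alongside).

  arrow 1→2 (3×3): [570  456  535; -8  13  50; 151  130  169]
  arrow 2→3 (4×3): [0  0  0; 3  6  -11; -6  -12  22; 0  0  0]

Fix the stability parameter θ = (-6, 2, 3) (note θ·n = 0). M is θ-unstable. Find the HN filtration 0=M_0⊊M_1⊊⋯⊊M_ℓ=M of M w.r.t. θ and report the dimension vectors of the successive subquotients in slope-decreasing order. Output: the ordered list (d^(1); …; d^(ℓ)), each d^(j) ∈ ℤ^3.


Via rank(M_{q-1}∘⋯∘M_p): M ≅ I[1,2]^2, I[1,3], I[3,3]^3.
μ_θ-semistable layers: μ^(1)=3; μ^(2)=2; μ^(3)=-6

((0, 0, 4); (0, 3, 0); (3, 0, 0))


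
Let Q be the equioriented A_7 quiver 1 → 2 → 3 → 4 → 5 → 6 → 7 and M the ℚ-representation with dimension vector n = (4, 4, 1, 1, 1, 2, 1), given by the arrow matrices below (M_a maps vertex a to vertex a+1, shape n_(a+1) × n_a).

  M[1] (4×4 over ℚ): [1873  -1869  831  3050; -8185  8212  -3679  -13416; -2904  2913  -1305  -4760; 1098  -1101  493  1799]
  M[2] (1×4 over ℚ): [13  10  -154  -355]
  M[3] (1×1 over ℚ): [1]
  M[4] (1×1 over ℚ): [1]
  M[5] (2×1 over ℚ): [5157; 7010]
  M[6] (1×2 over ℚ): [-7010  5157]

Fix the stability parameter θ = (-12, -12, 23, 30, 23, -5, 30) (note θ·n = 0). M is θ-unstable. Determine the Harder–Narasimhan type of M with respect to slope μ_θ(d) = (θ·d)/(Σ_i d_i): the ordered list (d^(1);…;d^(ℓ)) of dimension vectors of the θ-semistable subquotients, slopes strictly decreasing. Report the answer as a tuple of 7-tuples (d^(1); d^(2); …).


Interval decomposition of M: I[1,2]^3, I[1,6], I[6,7].
HN type (ℓ=4): μ^(1)=30; μ^(2)=71/4; μ^(3)=-5; μ^(4)=-12

((0, 0, 0, 0, 0, 0, 1); (0, 0, 1, 1, 1, 1, 0); (0, 0, 0, 0, 0, 1, 0); (4, 4, 0, 0, 0, 0, 0))


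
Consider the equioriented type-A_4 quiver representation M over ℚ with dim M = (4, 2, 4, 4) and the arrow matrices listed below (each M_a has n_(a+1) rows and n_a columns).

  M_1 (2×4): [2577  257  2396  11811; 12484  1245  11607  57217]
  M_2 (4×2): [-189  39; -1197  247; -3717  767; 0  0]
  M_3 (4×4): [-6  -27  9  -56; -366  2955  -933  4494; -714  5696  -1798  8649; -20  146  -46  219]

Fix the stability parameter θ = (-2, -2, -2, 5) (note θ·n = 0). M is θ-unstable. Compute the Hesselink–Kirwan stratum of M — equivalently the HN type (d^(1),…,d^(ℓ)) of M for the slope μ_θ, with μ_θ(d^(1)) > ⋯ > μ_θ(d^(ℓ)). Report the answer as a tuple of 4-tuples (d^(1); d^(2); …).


Via rank(M_{q-1}∘⋯∘M_p): M ≅ I[1,1]^2, I[1,2], I[1,3], I[3,4]^3, I[4,4].
μ_θ-semistable layers: μ^(1)=5; μ^(2)=-2

((0, 0, 0, 4); (4, 2, 4, 0))


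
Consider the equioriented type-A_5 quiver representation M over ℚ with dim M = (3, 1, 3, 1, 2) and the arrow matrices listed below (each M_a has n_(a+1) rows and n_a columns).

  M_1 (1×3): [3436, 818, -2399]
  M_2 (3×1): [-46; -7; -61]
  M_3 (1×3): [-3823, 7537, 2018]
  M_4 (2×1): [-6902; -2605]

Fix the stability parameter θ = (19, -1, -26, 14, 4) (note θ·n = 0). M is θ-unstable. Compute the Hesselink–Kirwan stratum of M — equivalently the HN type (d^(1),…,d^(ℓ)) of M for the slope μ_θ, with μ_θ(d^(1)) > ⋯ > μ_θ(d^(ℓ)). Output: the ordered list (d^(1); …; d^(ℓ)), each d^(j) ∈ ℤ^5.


Via rank(M_{q-1}∘⋯∘M_p): M ≅ I[1,1]^2, I[1,5], I[3,3]^2, I[5,5].
μ_θ-semistable layers: μ^(1)=19; μ^(2)=9; μ^(3)=4; μ^(4)=-8/3; μ^(5)=-26

((2, 0, 0, 0, 0); (0, 0, 0, 1, 1); (0, 0, 0, 0, 1); (1, 1, 1, 0, 0); (0, 0, 2, 0, 0))


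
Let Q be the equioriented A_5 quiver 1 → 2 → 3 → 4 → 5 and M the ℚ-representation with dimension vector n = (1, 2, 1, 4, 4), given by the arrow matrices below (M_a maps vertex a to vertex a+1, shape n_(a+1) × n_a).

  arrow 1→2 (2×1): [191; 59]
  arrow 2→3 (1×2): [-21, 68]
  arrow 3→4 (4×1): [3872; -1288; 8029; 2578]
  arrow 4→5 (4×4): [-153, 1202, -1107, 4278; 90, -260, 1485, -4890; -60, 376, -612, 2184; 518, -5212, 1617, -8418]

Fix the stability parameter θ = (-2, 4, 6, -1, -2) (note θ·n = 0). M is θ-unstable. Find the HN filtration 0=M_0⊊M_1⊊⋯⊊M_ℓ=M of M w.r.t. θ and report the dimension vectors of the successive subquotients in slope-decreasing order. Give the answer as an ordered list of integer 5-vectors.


Via rank(M_{q-1}∘⋯∘M_p): M ≅ I[1,5], I[2,2], I[4,4]^2, I[4,5], I[5,5]^2.
μ_θ-semistable layers: μ^(1)=4; μ^(2)=7/4; μ^(3)=-1; μ^(4)=-3/2; μ^(5)=-2

((0, 1, 0, 0, 0); (0, 1, 1, 1, 1); (0, 0, 0, 2, 0); (0, 0, 0, 1, 1); (1, 0, 0, 0, 2))


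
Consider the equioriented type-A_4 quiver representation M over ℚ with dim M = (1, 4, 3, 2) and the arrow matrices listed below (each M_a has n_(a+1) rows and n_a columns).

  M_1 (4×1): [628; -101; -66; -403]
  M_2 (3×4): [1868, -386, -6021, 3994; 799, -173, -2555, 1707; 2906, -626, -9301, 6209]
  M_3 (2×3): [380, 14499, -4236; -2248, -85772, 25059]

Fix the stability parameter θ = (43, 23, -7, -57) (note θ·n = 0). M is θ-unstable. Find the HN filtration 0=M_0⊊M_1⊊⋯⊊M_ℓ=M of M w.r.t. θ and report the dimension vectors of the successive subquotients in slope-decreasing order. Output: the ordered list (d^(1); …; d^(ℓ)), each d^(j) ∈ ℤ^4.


Barcode: M ≅ I[1,4], I[2,2], I[2,3], I[2,4]. HN layers by μ_θ (4 steps, strictly decreasing):
  μ^(1)=23; μ^(2)=8; μ^(3)=1/2; μ^(4)=-41/3

((0, 1, 0, 0); (0, 1, 1, 0); (1, 1, 1, 1); (0, 1, 1, 1))


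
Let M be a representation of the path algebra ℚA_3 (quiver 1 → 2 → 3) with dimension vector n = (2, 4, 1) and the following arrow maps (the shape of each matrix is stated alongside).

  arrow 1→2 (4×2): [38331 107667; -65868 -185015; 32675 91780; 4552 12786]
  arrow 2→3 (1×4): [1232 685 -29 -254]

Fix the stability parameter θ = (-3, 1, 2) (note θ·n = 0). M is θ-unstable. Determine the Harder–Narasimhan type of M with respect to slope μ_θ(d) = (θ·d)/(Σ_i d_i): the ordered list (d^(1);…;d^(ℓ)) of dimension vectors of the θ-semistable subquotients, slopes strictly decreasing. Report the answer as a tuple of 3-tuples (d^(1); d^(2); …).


Barcode: M ≅ I[1,2], I[1,3], I[2,2]^2. HN layers by μ_θ (3 steps, strictly decreasing):
  μ^(1)=2; μ^(2)=1; μ^(3)=-3

((0, 0, 1); (0, 4, 0); (2, 0, 0))


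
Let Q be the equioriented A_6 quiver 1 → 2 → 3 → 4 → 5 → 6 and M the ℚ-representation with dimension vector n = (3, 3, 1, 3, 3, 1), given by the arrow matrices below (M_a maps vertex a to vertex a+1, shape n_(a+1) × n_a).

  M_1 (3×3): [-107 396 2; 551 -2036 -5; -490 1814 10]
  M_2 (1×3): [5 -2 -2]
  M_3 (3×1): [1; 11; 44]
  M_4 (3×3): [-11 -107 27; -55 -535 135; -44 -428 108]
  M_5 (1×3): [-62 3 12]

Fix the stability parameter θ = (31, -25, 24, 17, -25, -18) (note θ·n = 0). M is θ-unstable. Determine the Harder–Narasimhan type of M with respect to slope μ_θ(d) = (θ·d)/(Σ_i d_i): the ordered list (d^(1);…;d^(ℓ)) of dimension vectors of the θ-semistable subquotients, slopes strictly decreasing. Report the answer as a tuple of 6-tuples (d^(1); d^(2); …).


Barcode: M ≅ I[1,2]^2, I[1,4], I[4,4], I[4,6], I[5,5]^2. HN layers by μ_θ (5 steps, strictly decreasing):
  μ^(1)=41/2; μ^(2)=17; μ^(3)=3; μ^(4)=-26/3; μ^(5)=-25

((0, 0, 1, 1, 0, 0); (0, 0, 0, 1, 0, 0); (3, 3, 0, 0, 0, 0); (0, 0, 0, 1, 1, 1); (0, 0, 0, 0, 2, 0))


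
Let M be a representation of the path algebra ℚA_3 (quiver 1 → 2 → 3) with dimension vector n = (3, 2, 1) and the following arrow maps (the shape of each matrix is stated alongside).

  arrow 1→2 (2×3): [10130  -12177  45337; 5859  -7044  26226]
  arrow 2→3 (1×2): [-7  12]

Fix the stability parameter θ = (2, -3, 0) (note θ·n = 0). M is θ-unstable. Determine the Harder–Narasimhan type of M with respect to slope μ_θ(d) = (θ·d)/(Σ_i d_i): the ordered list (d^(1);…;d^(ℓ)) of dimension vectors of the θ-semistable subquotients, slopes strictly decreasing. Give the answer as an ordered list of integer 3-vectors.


Via rank(M_{q-1}∘⋯∘M_p): M ≅ I[1,1], I[1,2], I[1,3].
μ_θ-semistable layers: μ^(1)=2; μ^(2)=0; μ^(3)=-1/2

((1, 0, 0); (0, 0, 1); (2, 2, 0))


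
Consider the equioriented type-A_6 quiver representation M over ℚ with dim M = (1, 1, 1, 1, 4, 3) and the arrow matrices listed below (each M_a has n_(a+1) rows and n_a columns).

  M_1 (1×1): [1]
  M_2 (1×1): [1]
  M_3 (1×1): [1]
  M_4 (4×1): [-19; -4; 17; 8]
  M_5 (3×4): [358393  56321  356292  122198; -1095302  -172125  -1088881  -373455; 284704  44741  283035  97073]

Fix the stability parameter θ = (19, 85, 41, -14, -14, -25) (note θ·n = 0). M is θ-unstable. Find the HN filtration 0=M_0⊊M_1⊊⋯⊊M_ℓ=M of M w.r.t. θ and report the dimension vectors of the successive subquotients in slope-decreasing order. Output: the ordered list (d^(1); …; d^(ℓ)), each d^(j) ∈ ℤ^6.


Interval decomposition of M: I[1,6], I[5,5]^2, I[5,6], I[6,6].
HN type (ℓ=4): μ^(1)=46/3; μ^(2)=-14; μ^(3)=-39/2; μ^(4)=-25

((1, 1, 1, 1, 1, 1); (0, 0, 0, 0, 2, 0); (0, 0, 0, 0, 1, 1); (0, 0, 0, 0, 0, 1))


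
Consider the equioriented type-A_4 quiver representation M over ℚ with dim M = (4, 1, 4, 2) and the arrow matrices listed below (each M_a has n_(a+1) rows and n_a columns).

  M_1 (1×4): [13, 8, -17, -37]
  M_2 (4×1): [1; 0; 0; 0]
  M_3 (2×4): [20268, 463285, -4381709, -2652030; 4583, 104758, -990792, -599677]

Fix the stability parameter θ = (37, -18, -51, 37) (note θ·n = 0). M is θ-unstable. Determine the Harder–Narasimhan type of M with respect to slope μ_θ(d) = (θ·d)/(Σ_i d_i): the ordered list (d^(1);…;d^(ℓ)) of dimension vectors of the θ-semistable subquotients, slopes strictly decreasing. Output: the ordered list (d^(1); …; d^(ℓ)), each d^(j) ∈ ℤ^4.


Barcode: M ≅ I[1,1]^3, I[1,4], I[3,3]^2, I[3,4]. HN layers by μ_θ (3 steps, strictly decreasing):
  μ^(1)=37; μ^(2)=-32/3; μ^(3)=-51

((3, 0, 0, 2); (1, 1, 1, 0); (0, 0, 3, 0))


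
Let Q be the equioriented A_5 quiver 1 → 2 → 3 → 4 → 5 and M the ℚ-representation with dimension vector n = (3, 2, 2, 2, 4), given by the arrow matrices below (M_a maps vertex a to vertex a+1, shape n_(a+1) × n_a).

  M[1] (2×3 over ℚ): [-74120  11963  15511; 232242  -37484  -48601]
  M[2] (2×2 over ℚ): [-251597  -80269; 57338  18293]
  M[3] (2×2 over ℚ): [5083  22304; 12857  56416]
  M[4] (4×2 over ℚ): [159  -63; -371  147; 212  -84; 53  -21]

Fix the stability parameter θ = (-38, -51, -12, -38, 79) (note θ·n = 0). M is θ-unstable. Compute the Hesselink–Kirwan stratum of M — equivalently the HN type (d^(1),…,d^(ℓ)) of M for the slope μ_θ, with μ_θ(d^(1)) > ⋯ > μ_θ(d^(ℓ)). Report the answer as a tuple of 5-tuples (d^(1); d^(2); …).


Interval decomposition of M: I[1,1], I[1,3], I[1,5], I[4,4], I[5,5]^3.
HN type (ℓ=5): μ^(1)=79; μ^(2)=-12; μ^(3)=-25; μ^(4)=-38; μ^(5)=-89/2

((0, 0, 0, 0, 4); (0, 0, 1, 0, 0); (0, 0, 1, 1, 0); (1, 0, 0, 1, 0); (2, 2, 0, 0, 0))


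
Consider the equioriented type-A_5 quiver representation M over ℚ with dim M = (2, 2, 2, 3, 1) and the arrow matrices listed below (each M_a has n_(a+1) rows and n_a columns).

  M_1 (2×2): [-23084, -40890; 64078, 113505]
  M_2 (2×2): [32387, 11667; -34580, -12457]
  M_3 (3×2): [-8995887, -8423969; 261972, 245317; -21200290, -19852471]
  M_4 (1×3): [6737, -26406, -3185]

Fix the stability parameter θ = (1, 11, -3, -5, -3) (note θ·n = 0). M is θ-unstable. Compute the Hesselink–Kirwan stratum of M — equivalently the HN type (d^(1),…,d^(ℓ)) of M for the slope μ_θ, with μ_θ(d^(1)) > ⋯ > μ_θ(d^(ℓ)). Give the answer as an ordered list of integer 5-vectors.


Interval decomposition of M: I[1,1], I[1,5], I[2,4], I[4,4].
HN type (ℓ=3): μ^(1)=1; μ^(2)=1/5; μ^(3)=-5

((1, 1, 1, 1, 0); (1, 1, 1, 1, 1); (0, 0, 0, 1, 0))


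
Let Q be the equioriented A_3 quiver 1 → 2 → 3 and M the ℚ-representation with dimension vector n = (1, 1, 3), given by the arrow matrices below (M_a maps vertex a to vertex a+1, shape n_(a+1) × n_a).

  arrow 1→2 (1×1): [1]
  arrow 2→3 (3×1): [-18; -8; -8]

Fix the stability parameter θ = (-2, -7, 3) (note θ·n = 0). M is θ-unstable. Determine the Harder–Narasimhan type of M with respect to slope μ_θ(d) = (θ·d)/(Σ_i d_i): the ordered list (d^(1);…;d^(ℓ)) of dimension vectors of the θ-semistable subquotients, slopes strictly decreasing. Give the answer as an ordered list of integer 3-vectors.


Via rank(M_{q-1}∘⋯∘M_p): M ≅ I[1,3], I[3,3]^2.
μ_θ-semistable layers: μ^(1)=3; μ^(2)=-9/2

((0, 0, 3); (1, 1, 0))


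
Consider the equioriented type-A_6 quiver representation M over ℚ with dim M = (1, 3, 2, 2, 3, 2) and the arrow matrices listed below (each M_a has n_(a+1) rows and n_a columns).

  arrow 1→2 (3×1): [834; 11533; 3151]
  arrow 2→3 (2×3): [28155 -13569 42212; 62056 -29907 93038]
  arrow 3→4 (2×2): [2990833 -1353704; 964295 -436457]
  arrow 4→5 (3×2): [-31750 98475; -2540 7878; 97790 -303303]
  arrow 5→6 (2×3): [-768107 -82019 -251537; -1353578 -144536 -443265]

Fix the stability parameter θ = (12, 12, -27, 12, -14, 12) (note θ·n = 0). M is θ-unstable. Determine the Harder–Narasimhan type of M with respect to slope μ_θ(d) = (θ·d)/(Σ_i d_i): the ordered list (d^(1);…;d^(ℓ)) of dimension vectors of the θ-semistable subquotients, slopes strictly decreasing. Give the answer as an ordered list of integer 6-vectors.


Interval decomposition of M: I[1,6], I[2,2], I[2,4], I[5,5], I[5,6].
HN type (ℓ=4): μ^(1)=12; μ^(2)=-1; μ^(3)=-15/2; μ^(4)=-14

((0, 1, 0, 1, 0, 2); (1, 1, 1, 1, 1, 0); (0, 1, 1, 0, 0, 0); (0, 0, 0, 0, 2, 0))


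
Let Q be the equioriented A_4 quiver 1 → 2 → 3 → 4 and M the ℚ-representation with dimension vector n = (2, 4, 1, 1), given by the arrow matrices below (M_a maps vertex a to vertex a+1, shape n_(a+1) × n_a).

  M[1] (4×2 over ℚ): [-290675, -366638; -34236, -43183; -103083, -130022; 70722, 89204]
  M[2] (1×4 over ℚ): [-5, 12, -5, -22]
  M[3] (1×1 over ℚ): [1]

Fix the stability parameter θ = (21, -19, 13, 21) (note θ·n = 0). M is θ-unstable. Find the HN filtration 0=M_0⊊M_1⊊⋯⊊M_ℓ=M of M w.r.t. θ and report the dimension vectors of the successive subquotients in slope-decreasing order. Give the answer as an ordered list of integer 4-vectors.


Interval decomposition of M: I[1,2], I[1,4], I[2,2]^2.
HN type (ℓ=4): μ^(1)=21; μ^(2)=13; μ^(3)=1; μ^(4)=-19

((0, 0, 0, 1); (0, 0, 1, 0); (2, 2, 0, 0); (0, 2, 0, 0))


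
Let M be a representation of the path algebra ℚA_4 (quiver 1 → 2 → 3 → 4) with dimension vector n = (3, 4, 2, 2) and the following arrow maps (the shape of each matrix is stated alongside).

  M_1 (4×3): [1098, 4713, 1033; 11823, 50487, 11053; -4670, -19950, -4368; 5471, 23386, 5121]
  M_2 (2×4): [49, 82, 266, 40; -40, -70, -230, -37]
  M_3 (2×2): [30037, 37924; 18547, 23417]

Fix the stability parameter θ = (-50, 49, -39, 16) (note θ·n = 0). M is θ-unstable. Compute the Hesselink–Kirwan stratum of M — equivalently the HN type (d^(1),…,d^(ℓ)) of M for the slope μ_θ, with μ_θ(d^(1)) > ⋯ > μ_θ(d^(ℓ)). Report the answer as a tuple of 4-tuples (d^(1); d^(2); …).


Barcode: M ≅ I[1,2], I[1,4]^2, I[2,2]. HN layers by μ_θ (4 steps, strictly decreasing):
  μ^(1)=49; μ^(2)=16; μ^(3)=5; μ^(4)=-50

((0, 2, 0, 0); (0, 0, 0, 2); (0, 2, 2, 0); (3, 0, 0, 0))
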